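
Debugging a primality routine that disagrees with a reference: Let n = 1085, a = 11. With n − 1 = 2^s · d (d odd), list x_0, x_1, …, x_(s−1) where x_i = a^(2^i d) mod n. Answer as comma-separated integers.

n − 1 = 1084 = 2^2 · 271, so s = 2 and d = 271.
x_0 = 11^271 mod 1085 = 11.
x_1 = 11^2 mod 1085 = 121.

11, 121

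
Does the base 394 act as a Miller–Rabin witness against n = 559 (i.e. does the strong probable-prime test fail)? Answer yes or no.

n − 1 = 558 = 2^1 · 279, so s = 1 and d = 279.
x_0 = 394^279 mod 559 = 558.
x_0 = 558 ≡ −1, so 394 is not a witness.

no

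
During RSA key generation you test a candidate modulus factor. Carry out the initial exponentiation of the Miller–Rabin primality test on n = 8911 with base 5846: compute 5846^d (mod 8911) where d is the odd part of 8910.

6098

n − 1 = 8910 = 2^1 · 4455, so s = 1 and d = 4455.
Repeated squaring mod 8911: 5846^1 ≡ 5846, 5846^2 ≡ 2031, 5846^4 ≡ 8079, 5846^8 ≡ 6077, 5846^16 ≡ 2745, 5846^32 ≡ 5230, 5846^64 ≡ 5041, 5846^128 ≡ 6420, 5846^256 ≡ 3025, 5846^512 ≡ 7939, 5846^1024 ≡ 218, 5846^2048 ≡ 2969, 5846^4096 ≡ 1982.
4455 = 4096 + 256 + 64 + 32 + 4 + 2 + 1, so 5846^4455 ≡ 1982·3025·5041·5230·8079·2031·5846 ≡ 6098 (mod 8911).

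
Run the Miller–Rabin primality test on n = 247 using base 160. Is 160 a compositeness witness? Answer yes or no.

n − 1 = 246 = 2^1 · 123, so s = 1 and d = 123.
x_0 = 160^123 mod 247 = 246.
x_0 = 246 ≡ −1, so 160 is not a witness.

no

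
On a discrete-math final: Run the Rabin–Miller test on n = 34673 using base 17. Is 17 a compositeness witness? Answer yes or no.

no

n − 1 = 34672 = 2^4 · 2167, so s = 4 and d = 2167.
By repeated squaring, 17^2167 ≡ 287 (mod 34673).
x_0 = 17^2167 mod 34673 = 287.
x_0 is neither 1 nor 34672, so continue squaring.
x_1 = 287^2 mod 34673 = 13023.
x_2 = 13023^2 mod 34673 = 12886.
x_3 = 12886^2 mod 34673 = 34672.
x_3 ≡ −1, so 17 is not a witness.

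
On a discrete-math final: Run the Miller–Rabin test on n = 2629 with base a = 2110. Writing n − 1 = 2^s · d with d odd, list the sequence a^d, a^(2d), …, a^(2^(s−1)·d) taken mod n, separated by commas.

2182, 5

n − 1 = 2628 = 2^2 · 657, so s = 2 and d = 657.
x_0 = 2110^657 mod 2629 = 2182.
x_1 = 2182^2 mod 2629 = 5.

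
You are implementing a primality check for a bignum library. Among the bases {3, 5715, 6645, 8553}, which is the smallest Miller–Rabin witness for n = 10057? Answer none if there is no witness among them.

n − 1 = 10056 = 2^3 · 1257, so s = 3 and d = 1257.
Base 3: x_0 = 3^1257 mod 10057 = 6792. x_0 is neither 1 nor 10056, so continue squaring. x_1 = 6792^2 mod 10057 = 9862. x_2 = 9862^2 mod 10057 = 7854. Reached i = s−1 = 2 without hitting −1: 3 is a Miller–Rabin witness and 10057 is composite.
Base 5715: x_0 = 5715^1257 mod 10057 = 3890. x_0 is neither 1 nor 10056, so continue squaring. x_1 = 3890^2 mod 10057 = 6372. x_2 = 6372^2 mod 10057 = 2275. Reached i = s−1 = 2 without hitting −1: 5715 is a Miller–Rabin witness and 10057 is composite.
Base 6645: x_0 = 6645^1257 mod 10057 = 5750. x_0 is neither 1 nor 10056, so continue squaring. x_1 = 5750^2 mod 10057 = 5141. x_2 = 5141^2 mod 10057 = 85. Reached i = s−1 = 2 without hitting −1: 6645 is a Miller–Rabin witness and 10057 is composite.
Base 8553: x_0 = 8553^1257 mod 10057 = 8171. x_0 is neither 1 nor 10056, so continue squaring. x_1 = 8171^2 mod 10057 = 6875. x_2 = 6875^2 mod 10057 = 7782. Reached i = s−1 = 2 without hitting −1: 8553 is a Miller–Rabin witness and 10057 is composite.
The smallest witness among the given bases is 3.

3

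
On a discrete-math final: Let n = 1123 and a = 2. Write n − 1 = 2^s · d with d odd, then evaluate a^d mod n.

n − 1 = 1122 = 2^1 · 561, so s = 1 and d = 561.
2^561 mod 1123 = 1122.

1122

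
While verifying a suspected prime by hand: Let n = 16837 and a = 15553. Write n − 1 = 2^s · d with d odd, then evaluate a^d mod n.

4458

n − 1 = 16836 = 2^2 · 4209, so s = 2 and d = 4209.
Repeated squaring mod 16837: 15553^1 ≡ 15553, 15553^2 ≡ 15467, 15553^4 ≡ 7993, 15553^8 ≡ 8471, 15553^16 ≡ 15384, 15553^32 ≡ 6584, 15553^64 ≡ 10618, 15553^128 ≡ 1372, 15553^256 ≡ 13477, 15553^512 ≡ 8810, 15553^1024 ≡ 14367, 15553^2048 ≡ 5906, 15553^4096 ≡ 11409.
4209 = 4096 + 64 + 32 + 16 + 1, so 15553^4209 ≡ 11409·10618·6584·15384·15553 ≡ 4458 (mod 16837).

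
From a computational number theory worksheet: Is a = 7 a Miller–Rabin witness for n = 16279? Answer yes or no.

n − 1 = 16278 = 2^1 · 8139, so s = 1 and d = 8139.
x_0 = 7^8139 mod 16279 = 5161.
x_0 ∉ {1, 16278} and s = 1, so 7 is a Miller–Rabin witness and 16279 is composite.

yes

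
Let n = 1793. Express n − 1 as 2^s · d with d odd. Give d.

7

Halving: 1792 → 896 → 448 → 224 → 112 → 56 → 28 → 14 → 7; 7 is odd.
So 1792 = 2^8 · 7.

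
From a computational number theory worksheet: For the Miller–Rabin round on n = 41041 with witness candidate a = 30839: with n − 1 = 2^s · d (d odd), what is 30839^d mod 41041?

3277

n − 1 = 41040 = 2^4 · 2565, so s = 4 and d = 2565.
30839^2565 mod 41041 = 3277.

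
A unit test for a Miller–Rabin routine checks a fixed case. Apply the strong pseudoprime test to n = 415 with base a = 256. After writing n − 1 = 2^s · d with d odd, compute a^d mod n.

381

n − 1 = 414 = 2^1 · 207, so s = 1 and d = 207.
256^207 mod 415 = 381.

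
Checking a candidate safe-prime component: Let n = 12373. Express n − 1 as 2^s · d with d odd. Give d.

Halving: 12372 → 6186 → 3093; 3093 is odd.
So 12372 = 2^2 · 3093.

3093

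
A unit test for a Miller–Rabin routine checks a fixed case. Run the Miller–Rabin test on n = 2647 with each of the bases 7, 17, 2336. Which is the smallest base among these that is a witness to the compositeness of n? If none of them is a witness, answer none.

n − 1 = 2646 = 2^1 · 1323, so s = 1 and d = 1323.
Base 7: x_0 = 7^1323 mod 2647 = 2646. x_0 = 2646 ≡ −1, so 7 is not a witness.
Base 17: x_0 = 17^1323 mod 2647 = 2646. x_0 = 2646 ≡ −1, so 17 is not a witness.
Base 2336: x_0 = 2336^1323 mod 2647 = 1. x_0 = 1, so 2336 is not a witness.
No listed base is a witness for 2647.

none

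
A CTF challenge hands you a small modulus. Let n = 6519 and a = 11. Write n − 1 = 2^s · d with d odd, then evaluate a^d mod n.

n − 1 = 6518 = 2^1 · 3259, so s = 1 and d = 3259.
11^3259 mod 6519 = 4085.

4085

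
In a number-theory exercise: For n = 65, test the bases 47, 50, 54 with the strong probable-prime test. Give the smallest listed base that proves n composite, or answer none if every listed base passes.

50

n − 1 = 64 = 2^6 · 1, so s = 6 and d = 1.
Base 47: x_0 = 47^1 mod 65 = 47. x_0 is neither 1 nor 64, so continue squaring. x_1 = 47^2 mod 65 = 64. x_1 ≡ −1, so 47 is not a witness.
Base 50: x_0 = 50^1 mod 65 = 50. x_0 is neither 1 nor 64, so continue squaring. x_1 = 50^2 mod 65 = 30. x_2 = 30^2 mod 65 = 55. x_3 = 55^2 mod 65 = 35. x_4 = 35^2 mod 65 = 55. x_5 = 55^2 mod 65 = 35. Reached i = s−1 = 5 without hitting −1: 50 is a Miller–Rabin witness and 65 is composite.
Base 54: x_0 = 54^1 mod 65 = 54. x_0 is neither 1 nor 64, so continue squaring. x_1 = 54^2 mod 65 = 56. x_2 = 56^2 mod 65 = 16. x_3 = 16^2 mod 65 = 61. x_4 = 61^2 mod 65 = 16. x_5 = 16^2 mod 65 = 61. Reached i = s−1 = 5 without hitting −1: 54 is a Miller–Rabin witness and 65 is composite.
The smallest witness among the given bases is 50.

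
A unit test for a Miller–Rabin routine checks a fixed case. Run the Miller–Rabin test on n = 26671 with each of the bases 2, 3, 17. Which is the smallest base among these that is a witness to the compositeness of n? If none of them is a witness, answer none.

n − 1 = 26670 = 2^1 · 13335, so s = 1 and d = 13335.
Base 2: x_0 = 2^13335 mod 26671 = 20699. x_0 ∉ {1, 26670} and s = 1, so 2 is a Miller–Rabin witness and 26671 is composite.
Base 3: x_0 = 3^13335 mod 26671 = 25835. x_0 ∉ {1, 26670} and s = 1, so 3 is a Miller–Rabin witness and 26671 is composite.
Base 17: x_0 = 17^13335 mod 26671 = 13429. x_0 ∉ {1, 26670} and s = 1, so 17 is a Miller–Rabin witness and 26671 is composite.
The smallest witness among the given bases is 2.

2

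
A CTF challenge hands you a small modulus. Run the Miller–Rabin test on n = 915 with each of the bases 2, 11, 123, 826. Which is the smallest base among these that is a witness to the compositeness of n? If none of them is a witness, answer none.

n − 1 = 914 = 2^1 · 457, so s = 1 and d = 457.
Base 2: x_0 = 2^457 mod 915 = 482. x_0 ∉ {1, 914} and s = 1, so 2 is a Miller–Rabin witness and 915 is composite.
Base 11: x_0 = 11^457 mod 915 = 11. x_0 ∉ {1, 914} and s = 1, so 11 is a Miller–Rabin witness and 915 is composite.
Base 123: x_0 = 123^457 mod 915 = 123. x_0 ∉ {1, 914} and s = 1, so 123 is a Miller–Rabin witness and 915 is composite.
Base 826: x_0 = 826^457 mod 915 = 511. x_0 ∉ {1, 914} and s = 1, so 826 is a Miller–Rabin witness and 915 is composite.
The smallest witness among the given bases is 2.

2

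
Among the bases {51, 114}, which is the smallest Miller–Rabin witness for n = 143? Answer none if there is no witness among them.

n − 1 = 142 = 2^1 · 71, so s = 1 and d = 71.
Base 51: x_0 = 51^71 mod 143 = 51. x_0 ∉ {1, 142} and s = 1, so 51 is a Miller–Rabin witness and 143 is composite.
Base 114: x_0 = 114^71 mod 143 = 4. x_0 ∉ {1, 142} and s = 1, so 114 is a Miller–Rabin witness and 143 is composite.
The smallest witness among the given bases is 51.

51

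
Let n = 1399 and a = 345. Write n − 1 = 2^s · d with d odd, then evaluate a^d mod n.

1398

n − 1 = 1398 = 2^1 · 699, so s = 1 and d = 699.
345^699 mod 1399 = 1398.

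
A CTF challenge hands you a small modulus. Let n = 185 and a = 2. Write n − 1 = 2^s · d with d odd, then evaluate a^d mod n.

153

n − 1 = 184 = 2^3 · 23, so s = 3 and d = 23.
2^23 mod 185 = 153.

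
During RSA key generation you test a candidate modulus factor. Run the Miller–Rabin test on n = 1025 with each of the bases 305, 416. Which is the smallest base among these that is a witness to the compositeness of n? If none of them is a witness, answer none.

305

n − 1 = 1024 = 2^10 · 1, so s = 10 and d = 1.
Base 305: x_0 = 305^1 mod 1025 = 305. x_0 is neither 1 nor 1024, so continue squaring. x_1 = 305^2 mod 1025 = 775. x_2 = 775^2 mod 1025 = 1000. x_3 = 1000^2 mod 1025 = 625. x_4 = 625^2 mod 1025 = 100. x_5 = 100^2 mod 1025 = 775. x_6 = 775^2 mod 1025 = 1000. x_7 = 1000^2 mod 1025 = 625. x_8 = 625^2 mod 1025 = 100. x_9 = 100^2 mod 1025 = 775. Reached i = s−1 = 9 without hitting −1: 305 is a Miller–Rabin witness and 1025 is composite.
Base 416: x_0 = 416^1 mod 1025 = 416. x_0 is neither 1 nor 1024, so continue squaring. x_1 = 416^2 mod 1025 = 856. x_2 = 856^2 mod 1025 = 886. x_3 = 886^2 mod 1025 = 871. x_4 = 871^2 mod 1025 = 141. x_5 = 141^2 mod 1025 = 406. x_6 = 406^2 mod 1025 = 836. x_7 = 836^2 mod 1025 = 871. x_8 = 871^2 mod 1025 = 141. x_9 = 141^2 mod 1025 = 406. Reached i = s−1 = 9 without hitting −1: 416 is a Miller–Rabin witness and 1025 is composite.
The smallest witness among the given bases is 305.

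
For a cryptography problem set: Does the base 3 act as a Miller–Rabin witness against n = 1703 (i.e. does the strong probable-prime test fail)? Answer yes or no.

n − 1 = 1702 = 2^1 · 851, so s = 1 and d = 851.
By repeated squaring, 3^851 ≡ 74 (mod 1703).
x_0 = 3^851 mod 1703 = 74.
x_0 ∉ {1, 1702} and s = 1, so 3 is a Miller–Rabin witness and 1703 is composite.

yes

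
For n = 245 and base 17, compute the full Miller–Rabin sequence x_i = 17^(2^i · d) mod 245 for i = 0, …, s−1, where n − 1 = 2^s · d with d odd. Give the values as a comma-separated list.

n − 1 = 244 = 2^2 · 61, so s = 2 and d = 61.
x_0 = 17^61 mod 245 = 157.
x_1 = 157^2 mod 245 = 149.

157, 149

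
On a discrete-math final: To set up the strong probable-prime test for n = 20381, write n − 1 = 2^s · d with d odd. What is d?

5095

Halving: 20380 → 10190 → 5095; 5095 is odd.
So 20380 = 2^2 · 5095.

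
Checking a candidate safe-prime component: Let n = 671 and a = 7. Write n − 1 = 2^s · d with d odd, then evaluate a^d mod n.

395

n − 1 = 670 = 2^1 · 335, so s = 1 and d = 335.
7^335 mod 671 = 395.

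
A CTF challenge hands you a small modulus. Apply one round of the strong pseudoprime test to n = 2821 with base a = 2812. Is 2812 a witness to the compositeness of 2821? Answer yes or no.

no

n − 1 = 2820 = 2^2 · 705, so s = 2 and d = 705.
Repeated squaring mod 2821: 2812^1 ≡ 2812, 2812^2 ≡ 81, 2812^4 ≡ 919, 2812^8 ≡ 1082, 2812^16 ≡ 9, 2812^32 ≡ 81, 2812^64 ≡ 919, 2812^128 ≡ 1082, 2812^256 ≡ 9, 2812^512 ≡ 81.
705 = 512 + 128 + 64 + 1, so 2812^705 ≡ 81·1082·919·2812 ≡ 2820 (mod 2821).
x_0 = 2812^705 mod 2821 = 2820.
x_0 = 2820 ≡ −1, so 2812 is not a witness.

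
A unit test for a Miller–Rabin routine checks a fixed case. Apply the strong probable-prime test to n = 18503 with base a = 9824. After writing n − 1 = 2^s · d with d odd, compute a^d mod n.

18502

n − 1 = 18502 = 2^1 · 9251, so s = 1 and d = 9251.
9824^9251 mod 18503 = 18502.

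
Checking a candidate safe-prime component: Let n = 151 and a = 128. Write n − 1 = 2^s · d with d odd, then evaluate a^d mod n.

n − 1 = 150 = 2^1 · 75, so s = 1 and d = 75.
128^75 mod 151 = 1.

1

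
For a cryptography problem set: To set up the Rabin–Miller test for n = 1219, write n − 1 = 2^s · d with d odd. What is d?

609

Halving: 1218 → 609; 609 is odd.
So 1218 = 2^1 · 609.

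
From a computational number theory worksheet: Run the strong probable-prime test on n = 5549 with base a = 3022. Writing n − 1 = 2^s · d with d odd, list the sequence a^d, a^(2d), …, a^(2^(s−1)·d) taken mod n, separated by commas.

4115, 3226

n − 1 = 5548 = 2^2 · 1387, so s = 2 and d = 1387.
x_0 = 3022^1387 mod 5549 = 4115.
x_1 = 4115^2 mod 5549 = 3226.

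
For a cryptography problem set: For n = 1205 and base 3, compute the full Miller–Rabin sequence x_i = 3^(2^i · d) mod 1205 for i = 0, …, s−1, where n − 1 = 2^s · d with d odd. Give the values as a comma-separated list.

238, 9

n − 1 = 1204 = 2^2 · 301, so s = 2 and d = 301.
x_0 = 3^301 mod 1205 = 238.
x_1 = 238^2 mod 1205 = 9.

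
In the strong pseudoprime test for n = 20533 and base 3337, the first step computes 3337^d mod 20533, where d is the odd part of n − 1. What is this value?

n − 1 = 20532 = 2^2 · 5133, so s = 2 and d = 5133.
3337^5133 mod 20533 = 20532.

20532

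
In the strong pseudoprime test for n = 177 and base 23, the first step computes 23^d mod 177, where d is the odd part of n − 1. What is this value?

n − 1 = 176 = 2^4 · 11, so s = 4 and d = 11.
Repeated squaring mod 177: 23^1 ≡ 23, 23^2 ≡ 175, 23^4 ≡ 4, 23^8 ≡ 16.
11 = 8 + 2 + 1, so 23^11 ≡ 16·175·23 ≡ 149 (mod 177).

149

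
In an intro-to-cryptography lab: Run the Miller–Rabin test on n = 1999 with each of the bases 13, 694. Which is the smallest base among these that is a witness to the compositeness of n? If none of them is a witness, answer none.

none

n − 1 = 1998 = 2^1 · 999, so s = 1 and d = 999.
Base 13: x_0 = 13^999 mod 1999 = 1. x_0 = 1, so 13 is not a witness.
Base 694: x_0 = 694^999 mod 1999 = 1. x_0 = 1, so 694 is not a witness.
No listed base is a witness for 1999.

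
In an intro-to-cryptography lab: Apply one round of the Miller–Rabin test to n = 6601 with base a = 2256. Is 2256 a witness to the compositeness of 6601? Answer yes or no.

no

n − 1 = 6600 = 2^3 · 825, so s = 3 and d = 825.
By repeated squaring, 2256^825 ≡ 1 (mod 6601).
x_0 = 2256^825 mod 6601 = 1.
x_0 = 1, so 2256 is not a witness.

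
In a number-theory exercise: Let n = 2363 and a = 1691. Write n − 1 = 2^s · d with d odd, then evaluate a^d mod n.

1624

n − 1 = 2362 = 2^1 · 1181, so s = 1 and d = 1181.
1691^1181 mod 2363 = 1624.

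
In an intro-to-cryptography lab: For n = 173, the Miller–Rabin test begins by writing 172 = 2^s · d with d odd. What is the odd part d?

Halving: 172 → 86 → 43; 43 is odd.
So 172 = 2^2 · 43.

43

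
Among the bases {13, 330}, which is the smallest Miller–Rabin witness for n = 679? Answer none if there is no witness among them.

13

n − 1 = 678 = 2^1 · 339, so s = 1 and d = 339.
Base 13: x_0 = 13^339 mod 679 = 34. x_0 ∉ {1, 678} and s = 1, so 13 is a Miller–Rabin witness and 679 is composite.
Base 330: x_0 = 330^339 mod 679 = 239. x_0 ∉ {1, 678} and s = 1, so 330 is a Miller–Rabin witness and 679 is composite.
The smallest witness among the given bases is 13.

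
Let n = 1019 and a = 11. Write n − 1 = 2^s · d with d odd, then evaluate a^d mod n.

1

n − 1 = 1018 = 2^1 · 509, so s = 1 and d = 509.
Repeated squaring mod 1019: 11^1 ≡ 11, 11^2 ≡ 121, 11^4 ≡ 375, 11^8 ≡ 3, 11^16 ≡ 9, 11^32 ≡ 81, 11^64 ≡ 447, 11^128 ≡ 85, 11^256 ≡ 92.
509 = 256 + 128 + 64 + 32 + 16 + 8 + 4 + 1, so 11^509 ≡ 92·85·447·81·9·3·375·11 ≡ 1 (mod 1019).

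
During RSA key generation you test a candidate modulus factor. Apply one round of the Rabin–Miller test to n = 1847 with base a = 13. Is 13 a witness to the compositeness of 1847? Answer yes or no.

no

n − 1 = 1846 = 2^1 · 923, so s = 1 and d = 923.
By repeated squaring, 13^923 ≡ 1 (mod 1847).
x_0 = 13^923 mod 1847 = 1.
x_0 = 1, so 13 is not a witness.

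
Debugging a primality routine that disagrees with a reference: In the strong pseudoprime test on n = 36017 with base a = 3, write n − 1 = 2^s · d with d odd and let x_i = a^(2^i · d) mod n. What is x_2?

11665

n − 1 = 36016 = 2^4 · 2251, so s = 4 and d = 2251.
Repeated squaring mod 36017: 3^1 ≡ 3, 3^2 ≡ 9, 3^4 ≡ 81, 3^8 ≡ 6561, 3^16 ≡ 6406, 3^32 ≡ 13473, 3^64 ≡ 32066, 3^128 ≡ 15040, 3^256 ≡ 14840, 3^512 ≡ 17662, 3^1024 ≡ 3007, 3^2048 ≡ 1782.
2251 = 2048 + 128 + 64 + 8 + 2 + 1, so 3^2251 ≡ 1782·15040·32066·6561·9·3 ≡ 21362 (mod 36017).
x_0 = 21362.
x_1 = 21362^2 mod 36017 = 35671.
x_2 = 35671^2 mod 36017 = 11665.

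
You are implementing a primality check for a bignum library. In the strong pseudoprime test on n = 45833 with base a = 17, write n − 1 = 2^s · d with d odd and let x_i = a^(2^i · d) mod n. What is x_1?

n − 1 = 45832 = 2^3 · 5729, so s = 3 and d = 5729.
x_0 = 17^5729 mod 45833 = 45832.
x_1 = 45832^2 mod 45833 = 1.

1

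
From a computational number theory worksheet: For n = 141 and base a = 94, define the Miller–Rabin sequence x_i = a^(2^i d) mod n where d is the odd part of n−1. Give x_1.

n − 1 = 140 = 2^2 · 35, so s = 2 and d = 35.
By repeated squaring, 94^35 ≡ 94 (mod 141).
x_0 = 94.
x_1 = 94^2 mod 141 = 94.

94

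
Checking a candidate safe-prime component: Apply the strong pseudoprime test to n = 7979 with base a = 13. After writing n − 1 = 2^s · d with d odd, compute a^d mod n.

2217

n − 1 = 7978 = 2^1 · 3989, so s = 1 and d = 3989.
Repeated squaring mod 7979: 13^1 ≡ 13, 13^2 ≡ 169, 13^4 ≡ 4624, 13^8 ≡ 5635, 13^16 ≡ 4784, 13^32 ≡ 2884, 13^64 ≡ 3338, 13^128 ≡ 3560, 13^256 ≡ 2948, 13^512 ≡ 1573, 13^1024 ≡ 839, 13^2048 ≡ 1769.
3989 = 2048 + 1024 + 512 + 256 + 128 + 16 + 4 + 1, so 13^3989 ≡ 1769·839·1573·2948·3560·4784·4624·13 ≡ 2217 (mod 7979).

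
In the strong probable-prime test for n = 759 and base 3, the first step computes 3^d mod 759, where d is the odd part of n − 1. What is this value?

n − 1 = 758 = 2^1 · 379, so s = 1 and d = 379.
Repeated squaring mod 759: 3^1 ≡ 3, 3^2 ≡ 9, 3^4 ≡ 81, 3^8 ≡ 489, 3^16 ≡ 36, 3^32 ≡ 537, 3^64 ≡ 708, 3^128 ≡ 324, 3^256 ≡ 234.
379 = 256 + 64 + 32 + 16 + 8 + 2 + 1, so 3^379 ≡ 234·708·537·36·489·9·3 ≡ 312 (mod 759).

312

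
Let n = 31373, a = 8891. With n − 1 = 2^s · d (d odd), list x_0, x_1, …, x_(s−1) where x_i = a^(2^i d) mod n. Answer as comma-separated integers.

3852, 29848

n − 1 = 31372 = 2^2 · 7843, so s = 2 and d = 7843.
x_0 = 8891^7843 mod 31373 = 3852.
x_1 = 3852^2 mod 31373 = 29848.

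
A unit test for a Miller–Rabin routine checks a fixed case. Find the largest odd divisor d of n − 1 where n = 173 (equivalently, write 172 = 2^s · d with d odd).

43

Halving: 172 → 86 → 43; 43 is odd.
So 172 = 2^2 · 43.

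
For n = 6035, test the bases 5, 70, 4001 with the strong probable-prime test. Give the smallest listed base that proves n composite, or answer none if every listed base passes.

5

n − 1 = 6034 = 2^1 · 3017, so s = 1 and d = 3017.
Base 5: x_0 = 5^3017 mod 6035 = 5350. x_0 ∉ {1, 6034} and s = 1, so 5 is a Miller–Rabin witness and 6035 is composite.
Base 70: x_0 = 70^3017 mod 6035 = 70. x_0 ∉ {1, 6034} and s = 1, so 70 is a Miller–Rabin witness and 6035 is composite.
Base 4001: x_0 = 4001^3017 mod 6035 = 4601. x_0 ∉ {1, 6034} and s = 1, so 4001 is a Miller–Rabin witness and 6035 is composite.
The smallest witness among the given bases is 5.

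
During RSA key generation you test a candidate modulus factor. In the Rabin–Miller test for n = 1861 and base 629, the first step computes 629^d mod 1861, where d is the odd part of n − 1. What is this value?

1

n − 1 = 1860 = 2^2 · 465, so s = 2 and d = 465.
629^465 mod 1861 = 1.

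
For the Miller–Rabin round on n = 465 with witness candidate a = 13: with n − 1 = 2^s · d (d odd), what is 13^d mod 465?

43

n − 1 = 464 = 2^4 · 29, so s = 4 and d = 29.
13^29 mod 465 = 43.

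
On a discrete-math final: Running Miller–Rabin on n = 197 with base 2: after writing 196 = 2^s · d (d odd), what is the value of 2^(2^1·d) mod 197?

196

n − 1 = 196 = 2^2 · 49, so s = 2 and d = 49.
x_0 = 2^49 mod 197 = 183.
x_1 = 183^2 mod 197 = 196.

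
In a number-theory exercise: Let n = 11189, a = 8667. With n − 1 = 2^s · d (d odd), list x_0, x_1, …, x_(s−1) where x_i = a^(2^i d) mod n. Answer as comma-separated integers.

6722, 4102

n − 1 = 11188 = 2^2 · 2797, so s = 2 and d = 2797.
x_0 = 8667^2797 mod 11189 = 6722.
x_1 = 6722^2 mod 11189 = 4102.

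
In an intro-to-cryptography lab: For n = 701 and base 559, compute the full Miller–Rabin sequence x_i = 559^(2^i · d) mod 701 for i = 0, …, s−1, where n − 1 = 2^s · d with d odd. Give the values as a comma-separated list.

n − 1 = 700 = 2^2 · 175, so s = 2 and d = 175.
x_0 = 559^175 mod 701 = 700.
x_1 = 700^2 mod 701 = 1.

700, 1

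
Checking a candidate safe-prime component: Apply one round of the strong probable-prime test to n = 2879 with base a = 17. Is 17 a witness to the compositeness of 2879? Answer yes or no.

no

n − 1 = 2878 = 2^1 · 1439, so s = 1 and d = 1439.
By repeated squaring, 17^1439 ≡ 2878 (mod 2879).
x_0 = 17^1439 mod 2879 = 2878.
x_0 = 2878 ≡ −1, so 17 is not a witness.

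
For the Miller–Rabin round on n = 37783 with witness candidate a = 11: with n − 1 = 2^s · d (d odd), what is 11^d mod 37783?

n − 1 = 37782 = 2^1 · 18891, so s = 1 and d = 18891.
Repeated squaring mod 37783: 11^1 ≡ 11, 11^2 ≡ 121, 11^4 ≡ 14641, 11^8 ≡ 15922, 11^16 ≡ 23937, 11^32 ≡ 774, 11^64 ≡ 32331, 11^128 ≡ 26866, 11^256 ≡ 13307, 11^512 ≡ 25111, 11^1024 ≡ 1834, 11^2048 ≡ 869, 11^4096 ≡ 37284, 11^8192 ≡ 22303, 11^16384 ≡ 10614.
18891 = 16384 + 2048 + 256 + 128 + 64 + 8 + 2 + 1, so 11^18891 ≡ 10614·869·13307·26866·32331·15922·121·11 ≡ 37782 (mod 37783).

37782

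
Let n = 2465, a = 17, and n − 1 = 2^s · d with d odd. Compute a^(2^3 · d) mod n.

2176

n − 1 = 2464 = 2^5 · 77, so s = 5 and d = 77.
Repeated squaring mod 2465: 17^1 ≡ 17, 17^2 ≡ 289, 17^4 ≡ 2176, 17^8 ≡ 2176, 17^16 ≡ 2176, 17^32 ≡ 2176, 17^64 ≡ 2176.
77 = 64 + 8 + 4 + 1, so 17^77 ≡ 2176·2176·2176·17 ≡ 17 (mod 2465).
x_0 = 17.
x_1 = 17^2 mod 2465 = 289.
x_2 = 289^2 mod 2465 = 2176.
x_3 = 2176^2 mod 2465 = 2176.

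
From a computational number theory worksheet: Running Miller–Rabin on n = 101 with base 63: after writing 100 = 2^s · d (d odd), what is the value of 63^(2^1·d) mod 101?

100

n − 1 = 100 = 2^2 · 25, so s = 2 and d = 25.
Repeated squaring mod 101: 63^1 ≡ 63, 63^2 ≡ 30, 63^4 ≡ 92, 63^8 ≡ 81, 63^16 ≡ 97.
25 = 16 + 8 + 1, so 63^25 ≡ 97·81·63 ≡ 91 (mod 101).
x_0 = 91.
x_1 = 91^2 mod 101 = 100.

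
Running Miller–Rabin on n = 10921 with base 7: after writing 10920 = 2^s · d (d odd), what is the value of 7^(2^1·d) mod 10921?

n − 1 = 10920 = 2^3 · 1365, so s = 3 and d = 1365.
x_0 = 7^1365 mod 10921 = 2939.
x_1 = 2939^2 mod 10921 = 10131.

10131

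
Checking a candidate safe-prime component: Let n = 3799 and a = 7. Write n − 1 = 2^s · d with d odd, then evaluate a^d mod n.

165

n − 1 = 3798 = 2^1 · 1899, so s = 1 and d = 1899.
Repeated squaring mod 3799: 7^1 ≡ 7, 7^2 ≡ 49, 7^4 ≡ 2401, 7^8 ≡ 1718, 7^16 ≡ 3500, 7^32 ≡ 2024, 7^64 ≡ 1254, 7^128 ≡ 3529, 7^256 ≡ 719, 7^512 ≡ 297, 7^1024 ≡ 832.
1899 = 1024 + 512 + 256 + 64 + 32 + 8 + 2 + 1, so 7^1899 ≡ 832·297·719·1254·2024·1718·49·7 ≡ 165 (mod 3799).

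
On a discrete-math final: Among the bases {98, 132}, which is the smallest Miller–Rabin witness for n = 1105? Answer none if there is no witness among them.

n − 1 = 1104 = 2^4 · 69, so s = 4 and d = 69.
Base 98: x_0 = 98^69 mod 1105 = 268. x_0 is neither 1 nor 1104, so continue squaring. x_1 = 268^2 mod 1105 = 1104. x_1 ≡ −1, so 98 is not a witness.
Base 132: x_0 = 132^69 mod 1105 = 642. x_0 is neither 1 nor 1104, so continue squaring. x_1 = 642^2 mod 1105 = 1104. x_1 ≡ −1, so 132 is not a witness.
No listed base is a witness for 1105.

none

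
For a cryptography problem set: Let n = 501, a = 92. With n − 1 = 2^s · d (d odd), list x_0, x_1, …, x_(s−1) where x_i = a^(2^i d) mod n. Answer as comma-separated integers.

n − 1 = 500 = 2^2 · 125, so s = 2 and d = 125.
x_0 = 92^125 mod 501 = 143.
x_1 = 143^2 mod 501 = 409.

143, 409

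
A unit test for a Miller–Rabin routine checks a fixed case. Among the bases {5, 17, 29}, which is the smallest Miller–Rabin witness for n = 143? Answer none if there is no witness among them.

5

n − 1 = 142 = 2^1 · 71, so s = 1 and d = 71.
Base 5: x_0 = 5^71 mod 143 = 60. x_0 ∉ {1, 142} and s = 1, so 5 is a Miller–Rabin witness and 143 is composite.
Base 17: x_0 = 17^71 mod 143 = 127. x_0 ∉ {1, 142} and s = 1, so 17 is a Miller–Rabin witness and 143 is composite.
Base 29: x_0 = 29^71 mod 143 = 139. x_0 ∉ {1, 142} and s = 1, so 29 is a Miller–Rabin witness and 143 is composite.
The smallest witness among the given bases is 5.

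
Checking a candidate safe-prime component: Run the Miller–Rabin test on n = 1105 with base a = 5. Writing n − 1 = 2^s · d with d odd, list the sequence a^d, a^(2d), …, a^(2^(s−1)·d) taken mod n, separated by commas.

915, 740, 625, 560

n − 1 = 1104 = 2^4 · 69, so s = 4 and d = 69.
x_0 = 5^69 mod 1105 = 915.
x_1 = 915^2 mod 1105 = 740.
x_2 = 740^2 mod 1105 = 625.
x_3 = 625^2 mod 1105 = 560.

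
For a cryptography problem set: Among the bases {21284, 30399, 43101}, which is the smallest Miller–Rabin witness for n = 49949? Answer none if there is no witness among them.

n − 1 = 49948 = 2^2 · 12487, so s = 2 and d = 12487.
Base 21284: x_0 = 21284^12487 mod 49949 = 43933. x_0 is neither 1 nor 49948, so continue squaring. x_1 = 43933^2 mod 49949 = 29180. Reached i = s−1 = 1 without hitting −1: 21284 is a Miller–Rabin witness and 49949 is composite.
Base 30399: x_0 = 30399^12487 mod 49949 = 20921. x_0 is neither 1 nor 49948, so continue squaring. x_1 = 20921^2 mod 49949 = 35103. Reached i = s−1 = 1 without hitting −1: 30399 is a Miller–Rabin witness and 49949 is composite.
Base 43101: x_0 = 43101^12487 mod 49949 = 49269. x_0 is neither 1 nor 49948, so continue squaring. x_1 = 49269^2 mod 49949 = 12859. Reached i = s−1 = 1 without hitting −1: 43101 is a Miller–Rabin witness and 49949 is composite.
The smallest witness among the given bases is 21284.

21284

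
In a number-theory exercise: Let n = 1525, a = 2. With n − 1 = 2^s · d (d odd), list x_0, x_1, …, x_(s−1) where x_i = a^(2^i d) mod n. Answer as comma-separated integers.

n − 1 = 1524 = 2^2 · 381, so s = 2 and d = 381.
x_0 = 2^381 mod 1525 = 277.
x_1 = 277^2 mod 1525 = 479.

277, 479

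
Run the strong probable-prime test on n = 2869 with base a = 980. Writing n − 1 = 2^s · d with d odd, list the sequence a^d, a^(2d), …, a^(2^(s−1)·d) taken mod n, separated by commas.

1217, 685

n − 1 = 2868 = 2^2 · 717, so s = 2 and d = 717.
x_0 = 980^717 mod 2869 = 1217.
x_1 = 1217^2 mod 2869 = 685.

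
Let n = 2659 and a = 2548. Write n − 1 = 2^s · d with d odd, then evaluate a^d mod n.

n − 1 = 2658 = 2^1 · 1329, so s = 1 and d = 1329.
2548^1329 mod 2659 = 2658.

2658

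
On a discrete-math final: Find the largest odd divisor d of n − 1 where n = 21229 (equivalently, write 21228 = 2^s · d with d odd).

5307

Halving: 21228 → 10614 → 5307; 5307 is odd.
So 21228 = 2^2 · 5307.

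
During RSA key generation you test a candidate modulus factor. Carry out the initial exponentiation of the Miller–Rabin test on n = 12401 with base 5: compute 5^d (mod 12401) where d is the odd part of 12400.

n − 1 = 12400 = 2^4 · 775, so s = 4 and d = 775.
Repeated squaring mod 12401: 5^1 ≡ 5, 5^2 ≡ 25, 5^4 ≡ 625, 5^8 ≡ 6194, 5^16 ≡ 9343, 5^32 ≡ 1010, 5^64 ≡ 3218, 5^128 ≡ 689, 5^256 ≡ 3483, 5^512 ≡ 3111.
775 = 512 + 256 + 4 + 2 + 1, so 5^775 ≡ 3111·3483·625·25·5 ≡ 12400 (mod 12401).

12400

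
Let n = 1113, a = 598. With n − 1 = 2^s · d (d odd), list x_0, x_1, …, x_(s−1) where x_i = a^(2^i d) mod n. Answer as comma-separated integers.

n − 1 = 1112 = 2^3 · 139, so s = 3 and d = 139.
x_0 = 598^139 mod 1113 = 493.
x_1 = 493^2 mod 1113 = 415.
x_2 = 415^2 mod 1113 = 823.

493, 415, 823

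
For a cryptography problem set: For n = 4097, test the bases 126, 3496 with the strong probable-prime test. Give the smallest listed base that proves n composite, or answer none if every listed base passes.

n − 1 = 4096 = 2^12 · 1, so s = 12 and d = 1.
Base 126: x_0 = 126^1 mod 4097 = 126. x_0 is neither 1 nor 4096, so continue squaring. x_1 = 126^2 mod 4097 = 3585. x_2 = 3585^2 mod 4097 = 4033. x_3 = 4033^2 mod 4097 = 4096. x_3 ≡ −1, so 126 is not a witness.
Base 3496: x_0 = 3496^1 mod 4097 = 3496. x_0 is neither 1 nor 4096, so continue squaring. x_1 = 3496^2 mod 4097 = 665. x_2 = 665^2 mod 4097 = 3846. x_3 = 3846^2 mod 4097 = 1546. x_4 = 1546^2 mod 4097 = 1565. x_5 = 1565^2 mod 4097 = 3316. x_6 = 3316^2 mod 4097 = 3605. x_7 = 3605^2 mod 4097 = 341. x_8 = 341^2 mod 4097 = 1565. x_9 = 1565^2 mod 4097 = 3316. x_10 = 3316^2 mod 4097 = 3605. x_11 = 3605^2 mod 4097 = 341. Reached i = s−1 = 11 without hitting −1: 3496 is a Miller–Rabin witness and 4097 is composite.
The smallest witness among the given bases is 3496.

3496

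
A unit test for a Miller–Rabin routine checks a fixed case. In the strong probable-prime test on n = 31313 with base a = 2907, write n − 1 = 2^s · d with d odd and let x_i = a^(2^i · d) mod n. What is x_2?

6519

n − 1 = 31312 = 2^4 · 1957, so s = 4 and d = 1957.
Repeated squaring mod 31313: 2907^1 ≡ 2907, 2907^2 ≡ 27452, 2907^4 ≡ 2333, 2907^8 ≡ 25740, 2907^16 ≡ 27146, 2907^32 ≡ 16487, 2907^64 ≡ 24329, 2907^128 ≡ 21915, 2907^256 ≡ 19744, 2907^512 ≡ 9999, 2907^1024 ≡ 28905.
1957 = 1024 + 512 + 256 + 128 + 32 + 4 + 1, so 2907^1957 ≡ 28905·9999·19744·21915·16487·2333·2907 ≡ 8058 (mod 31313).
x_0 = 8058.
x_1 = 8058^2 mod 31313 = 19515.
x_2 = 19515^2 mod 31313 = 6519.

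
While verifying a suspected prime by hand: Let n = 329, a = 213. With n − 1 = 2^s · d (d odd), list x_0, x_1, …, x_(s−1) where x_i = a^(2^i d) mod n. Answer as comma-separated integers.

n − 1 = 328 = 2^3 · 41, so s = 3 and d = 41.
x_0 = 213^41 mod 329 = 145.
x_1 = 145^2 mod 329 = 298.
x_2 = 298^2 mod 329 = 303.

145, 298, 303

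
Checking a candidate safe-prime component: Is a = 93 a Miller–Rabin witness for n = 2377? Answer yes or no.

no

n − 1 = 2376 = 2^3 · 297, so s = 3 and d = 297.
Repeated squaring mod 2377: 93^1 ≡ 93, 93^2 ≡ 1518, 93^4 ≡ 1011, 93^8 ≡ 11, 93^16 ≡ 121, 93^32 ≡ 379, 93^64 ≡ 1021, 93^128 ≡ 1315, 93^256 ≡ 1146.
297 = 256 + 32 + 8 + 1, so 93^297 ≡ 1146·379·11·93 ≡ 580 (mod 2377).
x_0 = 93^297 mod 2377 = 580.
x_0 is neither 1 nor 2376, so continue squaring.
x_1 = 580^2 mod 2377 = 1243.
x_2 = 1243^2 mod 2377 = 2376.
x_2 ≡ −1, so 93 is not a witness.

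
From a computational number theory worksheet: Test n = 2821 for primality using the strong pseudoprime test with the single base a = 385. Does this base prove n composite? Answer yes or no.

yes

n − 1 = 2820 = 2^2 · 705, so s = 2 and d = 705.
x_0 = 385^705 mod 2821 = 1022.
x_0 is neither 1 nor 2820, so continue squaring.
x_1 = 1022^2 mod 2821 = 714.
Reached i = s−1 = 1 without hitting −1: 385 is a Miller–Rabin witness and 2821 is composite.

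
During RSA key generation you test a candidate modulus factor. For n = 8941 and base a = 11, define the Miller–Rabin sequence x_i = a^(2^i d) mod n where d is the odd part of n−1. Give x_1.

n − 1 = 8940 = 2^2 · 2235, so s = 2 and d = 2235.
Repeated squaring mod 8941: 11^1 ≡ 11, 11^2 ≡ 121, 11^4 ≡ 5700, 11^8 ≡ 7347, 11^16 ≡ 1592, 11^32 ≡ 4161, 11^64 ≡ 4145, 11^128 ≡ 5364, 11^256 ≡ 358, 11^512 ≡ 2990, 11^1024 ≡ 8041, 11^2048 ≡ 5310.
2235 = 2048 + 128 + 32 + 16 + 8 + 2 + 1, so 11^2235 ≡ 5310·5364·4161·1592·7347·121·11 ≡ 8940 (mod 8941).
x_0 = 8940.
x_1 = 8940^2 mod 8941 = 1.

1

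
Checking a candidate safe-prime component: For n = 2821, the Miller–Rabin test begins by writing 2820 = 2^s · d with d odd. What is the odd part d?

705

Halving: 2820 → 1410 → 705; 705 is odd.
So 2820 = 2^2 · 705.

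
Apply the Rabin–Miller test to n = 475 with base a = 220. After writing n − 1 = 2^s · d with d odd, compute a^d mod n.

n − 1 = 474 = 2^1 · 237, so s = 1 and d = 237.
220^237 mod 475 = 400.

400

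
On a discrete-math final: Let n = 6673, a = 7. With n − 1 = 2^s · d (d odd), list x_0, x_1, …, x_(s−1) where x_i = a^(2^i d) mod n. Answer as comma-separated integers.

n − 1 = 6672 = 2^4 · 417, so s = 4 and d = 417.
x_0 = 7^417 mod 6673 = 1.
x_1 = 1^2 mod 6673 = 1.
x_2 = 1^2 mod 6673 = 1.
x_3 = 1^2 mod 6673 = 1.

1, 1, 1, 1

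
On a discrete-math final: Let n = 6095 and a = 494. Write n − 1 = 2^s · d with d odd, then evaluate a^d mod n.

n − 1 = 6094 = 2^1 · 3047, so s = 1 and d = 3047.
494^3047 mod 6095 = 3909.

3909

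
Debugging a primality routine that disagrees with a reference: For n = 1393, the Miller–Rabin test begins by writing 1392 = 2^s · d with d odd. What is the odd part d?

Halving: 1392 → 696 → 348 → 174 → 87; 87 is odd.
So 1392 = 2^4 · 87.

87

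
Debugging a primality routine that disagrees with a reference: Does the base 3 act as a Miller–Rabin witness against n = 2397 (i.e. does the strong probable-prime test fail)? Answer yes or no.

yes

n − 1 = 2396 = 2^2 · 599, so s = 2 and d = 599.
x_0 = 3^599 mod 2397 = 708.
x_0 is neither 1 nor 2396, so continue squaring.
x_1 = 708^2 mod 2397 = 291.
Reached i = s−1 = 1 without hitting −1: 3 is a Miller–Rabin witness and 2397 is composite.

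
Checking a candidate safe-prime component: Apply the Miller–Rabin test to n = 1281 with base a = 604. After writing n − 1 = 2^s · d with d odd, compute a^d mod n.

n − 1 = 1280 = 2^8 · 5, so s = 8 and d = 5.
604^5 mod 1281 = 886.

886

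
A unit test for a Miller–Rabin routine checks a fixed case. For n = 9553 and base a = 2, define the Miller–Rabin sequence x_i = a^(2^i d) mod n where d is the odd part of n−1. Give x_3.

n − 1 = 9552 = 2^4 · 597, so s = 4 and d = 597.
x_0 = 2^597 mod 9553 = 6883.
x_1 = 6883^2 mod 9553 = 2362.
x_2 = 2362^2 mod 9553 = 92.
x_3 = 92^2 mod 9553 = 8464.

8464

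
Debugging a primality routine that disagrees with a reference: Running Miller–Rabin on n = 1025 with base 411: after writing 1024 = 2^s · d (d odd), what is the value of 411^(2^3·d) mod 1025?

n − 1 = 1024 = 2^10 · 1, so s = 10 and d = 1.
x_0 = 411^1 mod 1025 = 411.
x_1 = 411^2 mod 1025 = 821.
x_2 = 821^2 mod 1025 = 616.
x_3 = 616^2 mod 1025 = 206.

206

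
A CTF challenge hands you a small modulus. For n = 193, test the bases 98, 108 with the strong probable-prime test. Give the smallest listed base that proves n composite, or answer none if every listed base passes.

n − 1 = 192 = 2^6 · 3, so s = 6 and d = 3.
Base 98: x_0 = 98^3 mod 193 = 124. x_0 is neither 1 nor 192, so continue squaring. x_1 = 124^2 mod 193 = 129. x_2 = 129^2 mod 193 = 43. x_3 = 43^2 mod 193 = 112. x_4 = 112^2 mod 193 = 192. x_4 ≡ −1, so 98 is not a witness.
Base 108: x_0 = 108^3 mod 193 = 1. x_0 = 1, so 108 is not a witness.
No listed base is a witness for 193.

none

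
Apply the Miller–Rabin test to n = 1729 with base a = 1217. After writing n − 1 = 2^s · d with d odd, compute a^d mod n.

1084

n − 1 = 1728 = 2^6 · 27, so s = 6 and d = 27.
1217^27 mod 1729 = 1084.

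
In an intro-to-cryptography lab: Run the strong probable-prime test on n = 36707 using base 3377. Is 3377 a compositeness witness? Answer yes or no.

yes

n − 1 = 36706 = 2^1 · 18353, so s = 1 and d = 18353.
x_0 = 3377^18353 mod 36707 = 34518.
x_0 ∉ {1, 36706} and s = 1, so 3377 is a Miller–Rabin witness and 36707 is composite.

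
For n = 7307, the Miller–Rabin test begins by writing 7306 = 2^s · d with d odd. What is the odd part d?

3653

Halving: 7306 → 3653; 3653 is odd.
So 7306 = 2^1 · 3653.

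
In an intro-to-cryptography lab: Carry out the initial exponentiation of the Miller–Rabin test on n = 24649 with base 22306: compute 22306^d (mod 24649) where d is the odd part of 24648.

n − 1 = 24648 = 2^3 · 3081, so s = 3 and d = 3081.
22306^3081 mod 24649 = 16643.

16643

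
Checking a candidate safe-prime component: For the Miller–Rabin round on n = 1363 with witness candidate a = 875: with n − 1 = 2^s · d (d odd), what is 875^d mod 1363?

n − 1 = 1362 = 2^1 · 681, so s = 1 and d = 681.
875^681 mod 1363 = 1280.

1280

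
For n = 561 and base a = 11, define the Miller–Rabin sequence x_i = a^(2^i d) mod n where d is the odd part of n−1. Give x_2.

319

n − 1 = 560 = 2^4 · 35, so s = 4 and d = 35.
x_0 = 11^35 mod 561 = 209.
x_1 = 209^2 mod 561 = 484.
x_2 = 484^2 mod 561 = 319.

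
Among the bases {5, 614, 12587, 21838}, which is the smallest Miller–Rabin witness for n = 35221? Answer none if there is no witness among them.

n − 1 = 35220 = 2^2 · 8805, so s = 2 and d = 8805.
Base 5: x_0 = 5^8805 mod 35221 = 35220. x_0 = 35220 ≡ −1, so 5 is not a witness.
Base 614: x_0 = 614^8805 mod 35221 = 22534. x_0 is neither 1 nor 35220, so continue squaring. x_1 = 22534^2 mod 35221 = 35220. x_1 ≡ −1, so 614 is not a witness.
Base 12587: x_0 = 12587^8805 mod 35221 = 1. x_0 = 1, so 12587 is not a witness.
Base 21838: x_0 = 21838^8805 mod 35221 = 22534. x_0 is neither 1 nor 35220, so continue squaring. x_1 = 22534^2 mod 35221 = 35220. x_1 ≡ −1, so 21838 is not a witness.
No listed base is a witness for 35221.

none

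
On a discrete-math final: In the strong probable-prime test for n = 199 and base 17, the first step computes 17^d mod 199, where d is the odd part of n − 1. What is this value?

n − 1 = 198 = 2^1 · 99, so s = 1 and d = 99.
By repeated squaring, 17^99 ≡ 198 (mod 199).

198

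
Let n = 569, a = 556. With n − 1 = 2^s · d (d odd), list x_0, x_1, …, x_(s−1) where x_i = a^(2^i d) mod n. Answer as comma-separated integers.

n − 1 = 568 = 2^3 · 71, so s = 3 and d = 71.
x_0 = 556^71 mod 569 = 483.
x_1 = 483^2 mod 569 = 568.
x_2 = 568^2 mod 569 = 1.

483, 568, 1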